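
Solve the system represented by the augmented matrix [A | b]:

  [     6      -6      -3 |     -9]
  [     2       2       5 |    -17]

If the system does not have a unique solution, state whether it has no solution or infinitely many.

Row-reduce:
R1 ← R1 / (6).
R2 ← R2 − 2·R1.
R2 ← R2 / (4).
R1 ← R1 + 1·R2.
Rank is 2 with 3 unknowns, leaving x_3 free.

infinitely many solutions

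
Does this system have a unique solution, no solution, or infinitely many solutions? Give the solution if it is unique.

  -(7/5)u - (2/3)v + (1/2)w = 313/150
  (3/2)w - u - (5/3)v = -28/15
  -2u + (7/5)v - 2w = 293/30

Row-reduce the augmented matrix:
R1 ← R1 / (-7/5).
R2 ← R2 + 1·R1.
R3 ← R3 + 2·R1.
R2 ← R2 / (-25/21).
R1 ← R1 − 10/21·R2.
R3 ← R3 − 247/105·R2.
R3 ← R3 / (-57/125).
R1 ← R1 − 1/10·R3.
R2 ← R2 + 24/25·R3.
Reading off the reduced rows gives u = -14/5, v = 5/2, w = -1/3.

u = -14/5, v = 5/2, w = -1/3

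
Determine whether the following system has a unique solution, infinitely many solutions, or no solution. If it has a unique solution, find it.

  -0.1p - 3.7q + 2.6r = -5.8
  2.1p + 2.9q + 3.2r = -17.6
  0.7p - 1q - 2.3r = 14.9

Row-reduce the augmented matrix:
R1 ← R1 / (-1/10).
R2 ← R2 − 21/10·R1.
R3 ← R3 − 7/10·R1.
R2 ← R2 / (-374/5).
R1 ← R1 − 37·R2.
R3 ← R3 + 269/10·R2.
R3 ← R3 / (-215/44).
R1 ← R1 − 57/22·R3.
R2 ← R2 + 17/22·R3.
Reading off the reduced rows gives p = 2, q = -2, r = -5.

p = 2, q = -2, r = -5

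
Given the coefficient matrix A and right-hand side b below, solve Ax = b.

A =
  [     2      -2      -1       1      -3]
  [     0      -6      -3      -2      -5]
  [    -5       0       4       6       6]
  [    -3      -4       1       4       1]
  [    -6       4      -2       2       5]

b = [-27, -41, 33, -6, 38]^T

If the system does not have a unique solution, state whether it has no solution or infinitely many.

x_1 = -1, x_2 = 2, x_3 = 1, x_4 = -2, x_5 = 6

Row-reduce the augmented matrix:
R1 ← R1 / (2).
R3 ← R3 + 5·R1.
R4 ← R4 + 3·R1.
R5 ← R5 + 6·R1.
R2 ← R2 / (-6).
R1 ← R1 + 1·R2.
R3 ← R3 + 5·R2.
R4 ← R4 + 7·R2.
R5 ← R5 + 2·R2.
R3 ← R3 / (4).
R2 ← R2 − 1/2·R3.
R4 ← R4 − 3·R3.
R5 ← R5 + 4·R3.
R4 ← R4 / (5/24).
R1 ← R1 − 5/6·R4.
R2 ← R2 + 15/16·R4.
R3 ← R3 − 61/24·R4.
R5 ← R5 − 95/6·R4.
R5 ← R5 / (-25).
R1 ← R1 + 2·R5.
R2 ← R2 − 2·R5.
R3 ← R3 + 17/5·R5.
R4 ← R4 − 8/5·R5.
Reading off the reduced rows gives x_1 = -1, x_2 = 2, x_3 = 1, x_4 = -2, x_5 = 6.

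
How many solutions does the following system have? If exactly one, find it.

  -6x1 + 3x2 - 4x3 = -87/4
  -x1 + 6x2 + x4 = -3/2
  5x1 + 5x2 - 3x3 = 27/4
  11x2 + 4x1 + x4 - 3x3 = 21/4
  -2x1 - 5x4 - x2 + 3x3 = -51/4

Row-reduce the augmented matrix:
R1 ← R1 / (-6).
R2 ← R2 + 1·R1.
R3 ← R3 − 5·R1.
R4 ← R4 − 4·R1.
R5 ← R5 + 2·R1.
R2 ← R2 / (11/2).
R1 ← R1 + 1/2·R2.
R3 ← R3 − 15/2·R2.
R4 ← R4 − 13·R2.
R5 ← R5 + 2·R2.
R3 ← R3 / (-239/33).
R1 ← R1 − 8/11·R3.
R2 ← R2 − 4/33·R3.
R4 ← R4 + 239/33·R3.
R5 ← R5 − 151/33·R3.
Swap R4 and R5.
R4 ← R4 / (-1314/239).
R1 ← R1 + 11/239·R4.
R2 ← R2 − 38/239·R4.
R3 ← R3 − 45/239·R4.
R5 reduces to 0 = 0, so the extra equation is consistent.
Reading off the reduced rows gives x1 = 5/2, x2 = -1/4, x3 = 3/2, x4 = 5/2.

x1 = 5/2, x2 = -1/4, x3 = 3/2, x4 = 5/2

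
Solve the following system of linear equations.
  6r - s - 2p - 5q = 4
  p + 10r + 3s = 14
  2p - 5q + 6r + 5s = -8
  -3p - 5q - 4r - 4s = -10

infinitely many solutions

Row-reduce:
R1 ← R1 / (-2).
R2 ← R2 − 1·R1.
R3 ← R3 − 2·R1.
R4 ← R4 + 3·R1.
R2 ← R2 / (-5/2).
R1 ← R1 − 5/2·R2.
R3 ← R3 + 10·R2.
R4 ← R4 − 5/2·R2.
R3 ← R3 / (-40).
R1 ← R1 − 10·R3.
R2 ← R2 + 26/5·R3.
Rank is 3 with 4 unknowns, leaving s free.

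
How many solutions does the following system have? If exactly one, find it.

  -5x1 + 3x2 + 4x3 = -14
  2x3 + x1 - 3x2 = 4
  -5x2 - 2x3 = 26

x1 = -2, x2 = -4, x3 = -3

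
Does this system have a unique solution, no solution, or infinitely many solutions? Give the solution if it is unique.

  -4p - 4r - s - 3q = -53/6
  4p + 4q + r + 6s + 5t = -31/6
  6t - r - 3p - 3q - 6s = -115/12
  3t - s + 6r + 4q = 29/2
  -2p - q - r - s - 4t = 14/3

p = -3/4, q = 5/2, r = 4/3, s = -1, t = -3/2

Row-reduce the augmented matrix:
R1 ← R1 / (-4).
R2 ← R2 − 4·R1.
R3 ← R3 + 3·R1.
R5 ← R5 + 2·R1.
R1 ← R1 − 3/4·R2.
R3 ← R3 + 3/4·R2.
R4 ← R4 − 4·R2.
R5 ← R5 − 1/2·R2.
R3 ← R3 / (-1/4).
R1 ← R1 − 13/4·R3.
R2 ← R2 + 3·R3.
R4 ← R4 − 18·R3.
R5 ← R5 − 5/2·R3.
R4 ← R4 / (-129).
R1 ← R1 + 23·R4.
R2 ← R2 − 23·R4.
R3 ← R3 − 6·R4.
R5 ← R5 + 18·R4.
R5 ← R5 / (-197/43).
R1 ← R1 − 112/129·R5.
R2 ← R2 − 1307/129·R5.
R3 ← R3 + 307/43·R5.
R4 ← R4 + 685/129·R5.
Reading off the reduced rows gives p = -3/4, q = 5/2, r = 4/3, s = -1, t = -3/2.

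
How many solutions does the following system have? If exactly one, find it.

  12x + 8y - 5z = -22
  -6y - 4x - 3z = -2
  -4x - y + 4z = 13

no solution

Row-reduce:
R1 ← R1 / (12).
R2 ← R2 + 4·R1.
R3 ← R3 + 4·R1.
R2 ← R2 / (-10/3).
R1 ← R1 − 2/3·R2.
R3 ← R3 − 5/3·R2.
Row 3 reduces to 0 = 1, a contradiction. The system is inconsistent.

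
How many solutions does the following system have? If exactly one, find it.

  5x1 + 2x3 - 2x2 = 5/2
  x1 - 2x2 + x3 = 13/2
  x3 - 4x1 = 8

Row-reduce the augmented matrix:
R1 ← R1 / (5).
R2 ← R2 − 1·R1.
R3 ← R3 + 4·R1.
R2 ← R2 / (-8/5).
R1 ← R1 + 2/5·R2.
R3 ← R3 + 8/5·R2.
R3 ← R3 / (2).
R1 ← R1 − 1/4·R3.
R2 ← R2 + 3/8·R3.
Reading off the reduced rows gives x1 = -3/2, x2 = -3, x3 = 2.

x1 = -3/2, x2 = -3, x3 = 2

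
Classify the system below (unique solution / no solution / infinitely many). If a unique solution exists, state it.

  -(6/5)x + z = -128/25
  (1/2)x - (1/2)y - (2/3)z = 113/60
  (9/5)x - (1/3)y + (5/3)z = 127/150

Row-reduce the augmented matrix:
R1 ← R1 / (-6/5).
R2 ← R2 − 1/2·R1.
R3 ← R3 − 9/5·R1.
R2 ← R2 / (-1/2).
R3 ← R3 + 1/3·R2.
R3 ← R3 / (10/3).
R1 ← R1 + 5/6·R3.
R2 ← R2 − 1/2·R3.
Reading off the reduced rows gives x = 13/5, y = 3/2, z = -2.

x = 13/5, y = 3/2, z = -2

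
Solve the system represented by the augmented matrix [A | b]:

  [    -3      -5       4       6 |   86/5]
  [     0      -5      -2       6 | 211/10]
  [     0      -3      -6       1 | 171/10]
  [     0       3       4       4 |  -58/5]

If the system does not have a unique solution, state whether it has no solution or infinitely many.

x_1 = -6/5, x_2 = -3, x_3 = -5/4, x_4 = 3/5

Row-reduce the augmented matrix:
R1 ← R1 / (-3).
R2 ← R2 / (-5).
R1 ← R1 − 5/3·R2.
R3 ← R3 + 3·R2.
R4 ← R4 − 3·R2.
R3 ← R3 / (-24/5).
R1 ← R1 + 2·R3.
R2 ← R2 − 2/5·R3.
R4 ← R4 − 14/5·R3.
R4 ← R4 / (73/12).
R1 ← R1 − 13/12·R4.
R2 ← R2 + 17/12·R4.
R3 ← R3 − 13/24·R4.
Reading off the reduced rows gives x_1 = -6/5, x_2 = -3, x_3 = -5/4, x_4 = 3/5.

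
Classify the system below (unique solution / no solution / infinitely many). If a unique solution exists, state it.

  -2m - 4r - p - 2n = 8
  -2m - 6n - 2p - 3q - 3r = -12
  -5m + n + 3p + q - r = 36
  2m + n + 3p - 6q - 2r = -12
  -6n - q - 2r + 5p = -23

m = -6, n = 4, p = 0, q = 1, r = -1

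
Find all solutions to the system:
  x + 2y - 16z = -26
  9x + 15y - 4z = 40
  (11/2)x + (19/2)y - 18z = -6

Row-reduce:
R2 ← R2 − 9·R1.
R3 ← R3 − 11/2·R1.
R2 ← R2 / (-3).
R1 ← R1 − 2·R2.
R3 ← R3 + 3/2·R2.
Rank is 2 with 3 unknowns, leaving z free.

infinitely many solutions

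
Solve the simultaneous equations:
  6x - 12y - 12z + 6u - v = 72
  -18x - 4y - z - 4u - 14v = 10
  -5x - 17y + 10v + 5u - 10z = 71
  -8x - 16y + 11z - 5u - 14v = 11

infinitely many solutions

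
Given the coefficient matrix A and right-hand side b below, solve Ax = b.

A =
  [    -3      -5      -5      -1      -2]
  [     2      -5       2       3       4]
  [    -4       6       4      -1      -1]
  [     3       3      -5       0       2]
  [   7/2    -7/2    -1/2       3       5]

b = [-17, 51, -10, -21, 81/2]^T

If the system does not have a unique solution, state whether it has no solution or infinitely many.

infinitely many solutions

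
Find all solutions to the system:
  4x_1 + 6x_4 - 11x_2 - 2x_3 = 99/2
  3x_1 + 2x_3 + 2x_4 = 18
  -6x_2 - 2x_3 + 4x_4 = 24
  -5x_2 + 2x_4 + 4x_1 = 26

Row-reduce:
R1 ← R1 / (4).
R2 ← R2 − 3·R1.
R4 ← R4 − 4·R1.
R2 ← R2 / (33/4).
R1 ← R1 + 11/4·R2.
R3 ← R3 + 6·R2.
R4 ← R4 − 6·R2.
R3 ← R3 / (6/11).
R1 ← R1 − 2/3·R3.
R2 ← R2 − 14/33·R3.
R4 ← R4 + 6/11·R3.
Row 4 reduces to 0 = 1/2, a contradiction. The system is inconsistent.

no solution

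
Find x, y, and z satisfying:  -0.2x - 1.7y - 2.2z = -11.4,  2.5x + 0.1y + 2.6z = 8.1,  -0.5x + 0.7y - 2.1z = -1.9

x = 1, y = 4, z = 2

Row-reduce the augmented matrix:
R1 ← R1 / (-1/5).
R2 ← R2 − 5/2·R1.
R3 ← R3 + 1/2·R1.
R2 ← R2 / (-423/20).
R1 ← R1 − 17/2·R2.
R3 ← R3 − 99/20·R2.
R3 ← R3 / (-1141/470).
R1 ← R1 − 140/141·R3.
R2 ← R2 − 166/141·R3.
Reading off the reduced rows gives x = 1, y = 4, z = 2.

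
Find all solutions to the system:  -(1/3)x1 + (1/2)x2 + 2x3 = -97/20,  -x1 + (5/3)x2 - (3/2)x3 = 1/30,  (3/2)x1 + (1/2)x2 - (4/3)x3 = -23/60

x1 = -6/5, x2 = -5/2, x3 = -2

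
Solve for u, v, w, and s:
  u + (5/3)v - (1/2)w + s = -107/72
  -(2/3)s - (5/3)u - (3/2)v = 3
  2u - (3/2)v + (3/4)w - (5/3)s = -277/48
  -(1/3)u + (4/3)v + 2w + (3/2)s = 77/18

u = -2, v = -2/3, w = 3/4, s = 2

Row-reduce the augmented matrix:
R2 ← R2 + 5/3·R1.
R3 ← R3 − 2·R1.
R4 ← R4 + 1/3·R1.
R2 ← R2 / (23/18).
R1 ← R1 − 5/3·R2.
R3 ← R3 + 29/6·R2.
R4 ← R4 − 17/9·R2.
R3 ← R3 / (-129/92).
R1 ← R1 − 27/46·R3.
R2 ← R2 + 15/23·R3.
R4 ← R4 − 141/46·R3.
R4 ← R4 / (157/258).
R1 ← R1 + 11/43·R4.
R2 ← R2 − 94/129·R4.
R3 ← R3 + 32/387·R4.
Reading off the reduced rows gives u = -2, v = -2/3, w = 3/4, s = 2.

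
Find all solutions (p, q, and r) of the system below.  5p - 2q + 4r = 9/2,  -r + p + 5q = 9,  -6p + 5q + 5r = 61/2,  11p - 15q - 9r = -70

p = -1/2, q = 5/2, r = 3

Row-reduce the augmented matrix:
R1 ← R1 / (5).
R2 ← R2 − 1·R1.
R3 ← R3 + 6·R1.
R4 ← R4 − 11·R1.
R2 ← R2 / (27/5).
R1 ← R1 + 2/5·R2.
R3 ← R3 − 13/5·R2.
R4 ← R4 + 53/5·R2.
R3 ← R3 / (32/3).
R1 ← R1 − 2/3·R3.
R2 ← R2 + 1/3·R3.
R4 ← R4 + 64/3·R3.
R4 reduces to 0 = 0, so the extra equation is consistent.
Reading off the reduced rows gives p = -1/2, q = 5/2, r = 3.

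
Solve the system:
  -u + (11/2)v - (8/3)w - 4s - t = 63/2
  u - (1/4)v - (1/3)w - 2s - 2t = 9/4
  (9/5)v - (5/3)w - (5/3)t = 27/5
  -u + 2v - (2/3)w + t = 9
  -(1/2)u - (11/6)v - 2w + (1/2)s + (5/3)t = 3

infinitely many solutions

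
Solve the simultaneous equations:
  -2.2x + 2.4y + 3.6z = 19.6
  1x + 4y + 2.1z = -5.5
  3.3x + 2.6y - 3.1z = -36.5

Row-reduce the augmented matrix:
R1 ← R1 / (-11/5).
R2 ← R2 − 1·R1.
R3 ← R3 − 33/10·R1.
R2 ← R2 / (56/11).
R1 ← R1 + 12/11·R2.
R3 ← R3 − 31/5·R2.
R3 ← R3 / (-6301/2800).
R1 ← R1 + 117/140·R3.
R2 ← R2 − 411/560·R3.
Reading off the reduced rows gives x = -4, y = -3, z = 5.

x = -4, y = -3, z = 5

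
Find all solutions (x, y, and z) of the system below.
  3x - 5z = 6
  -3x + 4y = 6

infinitely many solutions

Row-reduce:
R1 ← R1 / (3).
R2 ← R2 + 3·R1.
R2 ← R2 / (4).
Rank is 2 with 3 unknowns, leaving z free.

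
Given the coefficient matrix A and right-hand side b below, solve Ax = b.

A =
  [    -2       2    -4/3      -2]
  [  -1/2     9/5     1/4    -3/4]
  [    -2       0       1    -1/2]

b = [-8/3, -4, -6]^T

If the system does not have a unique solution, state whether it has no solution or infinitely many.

infinitely many solutions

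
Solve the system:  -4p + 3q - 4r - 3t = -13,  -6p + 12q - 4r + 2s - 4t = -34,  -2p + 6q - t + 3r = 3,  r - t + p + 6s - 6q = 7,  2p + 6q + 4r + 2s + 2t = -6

no solution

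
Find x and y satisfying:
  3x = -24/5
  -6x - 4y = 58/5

x = -8/5, y = -1/2

Row-reduce the augmented matrix:
R1 ← R1 / (3).
R2 ← R2 + 6·R1.
R2 ← R2 / (-4).
Reading off the reduced rows gives x = -8/5, y = -1/2.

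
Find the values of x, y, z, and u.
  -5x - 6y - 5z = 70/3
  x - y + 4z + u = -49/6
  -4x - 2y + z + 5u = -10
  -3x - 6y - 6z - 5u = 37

x = 2/3, y = -5/2, z = -7/3, u = -2

Row-reduce the augmented matrix:
R1 ← R1 / (-5).
R2 ← R2 − 1·R1.
R3 ← R3 + 4·R1.
R4 ← R4 + 3·R1.
R2 ← R2 / (-11/5).
R1 ← R1 − 6/5·R2.
R3 ← R3 − 14/5·R2.
R4 ← R4 + 12/5·R2.
R3 ← R3 / (97/11).
R1 ← R1 − 29/11·R3.
R2 ← R2 + 15/11·R3.
R4 ← R4 + 69/11·R3.
R4 ← R4 / (-158/97).
R1 ← R1 + 129/97·R4.
R2 ← R2 − 50/97·R4.
R3 ← R3 − 69/97·R4.
Reading off the reduced rows gives x = 2/3, y = -5/2, z = -7/3, u = -2.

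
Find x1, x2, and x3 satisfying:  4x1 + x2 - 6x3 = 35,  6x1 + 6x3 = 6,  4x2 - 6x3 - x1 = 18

Row-reduce the augmented matrix:
R1 ← R1 / (4).
R2 ← R2 − 6·R1.
R3 ← R3 + 1·R1.
R2 ← R2 / (-3/2).
R1 ← R1 − 1/4·R2.
R3 ← R3 − 17/4·R2.
R3 ← R3 / (35).
R1 ← R1 − 1·R3.
R2 ← R2 + 10·R3.
Reading off the reduced rows gives x1 = 4, x2 = 1, x3 = -3.

x1 = 4, x2 = 1, x3 = -3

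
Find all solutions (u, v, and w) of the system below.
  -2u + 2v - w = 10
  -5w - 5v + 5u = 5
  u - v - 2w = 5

infinitely many solutions

Row-reduce:
R1 ← R1 / (-2).
R2 ← R2 − 5·R1.
R3 ← R3 − 1·R1.
R2 ← R2 / (-15/2).
R1 ← R1 − 1/2·R2.
R3 ← R3 + 5/2·R2.
Rank is 2 with 3 unknowns, leaving v free.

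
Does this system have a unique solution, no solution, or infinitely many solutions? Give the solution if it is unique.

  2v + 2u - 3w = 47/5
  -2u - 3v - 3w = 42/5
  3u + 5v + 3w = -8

Row-reduce the augmented matrix:
R1 ← R1 / (2).
R2 ← R2 + 2·R1.
R3 ← R3 − 3·R1.
R2 ← R2 / (-1).
R1 ← R1 − 1·R2.
R3 ← R3 − 2·R2.
R3 ← R3 / (-9/2).
R1 ← R1 + 15/2·R3.
R2 ← R2 − 6·R3.
Reading off the reduced rows gives u = 0, v = 1/5, w = -3.

u = 0, v = 1/5, w = -3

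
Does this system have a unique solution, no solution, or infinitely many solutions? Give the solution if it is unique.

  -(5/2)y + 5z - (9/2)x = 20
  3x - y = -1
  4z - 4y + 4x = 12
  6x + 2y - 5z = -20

no solution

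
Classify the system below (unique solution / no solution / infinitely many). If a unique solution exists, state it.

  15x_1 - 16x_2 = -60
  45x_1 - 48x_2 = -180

infinitely many solutions

Row-reduce:
R1 ← R1 / (15).
R2 ← R2 − 45·R1.
Rank is 1 with 2 unknowns, leaving x_2 free.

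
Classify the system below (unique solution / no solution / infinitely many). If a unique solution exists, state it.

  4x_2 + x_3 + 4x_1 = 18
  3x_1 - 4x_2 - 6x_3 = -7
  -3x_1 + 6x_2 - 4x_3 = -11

x_1 = 3, x_2 = 1, x_3 = 2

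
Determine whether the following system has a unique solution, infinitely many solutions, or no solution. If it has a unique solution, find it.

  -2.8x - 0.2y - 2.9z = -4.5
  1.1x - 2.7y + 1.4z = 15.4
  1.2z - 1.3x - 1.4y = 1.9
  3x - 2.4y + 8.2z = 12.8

x = 3, y = -5, z = -1

Row-reduce the augmented matrix:
R1 ← R1 / (-14/5).
R2 ← R2 − 11/10·R1.
R3 ← R3 + 13/10·R1.
R4 ← R4 − 3·R1.
R2 ← R2 / (-389/140).
R1 ← R1 − 1/14·R2.
R3 ← R3 + 183/140·R2.
R4 ← R4 + 183/70·R2.
R3 ← R3 / (18857/7780).
R1 ← R1 − 811/778·R3.
R2 ← R2 + 73/778·R3.
R4 ← R4 − 18857/3890·R3.
R4 reduces to 0 = 0, so the extra equation is consistent.
Reading off the reduced rows gives x = 3, y = -5, z = -1.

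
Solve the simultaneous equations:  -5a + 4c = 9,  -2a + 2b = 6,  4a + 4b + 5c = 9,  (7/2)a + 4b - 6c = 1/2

Row-reduce:
R1 ← R1 / (-5).
R2 ← R2 + 2·R1.
R3 ← R3 − 4·R1.
R4 ← R4 − 7/2·R1.
R2 ← R2 / (2).
R3 ← R3 − 4·R2.
R4 ← R4 − 4·R2.
R3 ← R3 / (57/5).
R1 ← R1 + 4/5·R3.
R2 ← R2 + 4/5·R3.
Row 4 reduces to 0 = 2, a contradiction. The system is inconsistent.

no solution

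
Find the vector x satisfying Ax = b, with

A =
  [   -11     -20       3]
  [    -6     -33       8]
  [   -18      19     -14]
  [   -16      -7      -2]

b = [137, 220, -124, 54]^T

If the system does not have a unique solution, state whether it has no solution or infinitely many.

x_1 = -1, x_2 = -6, x_3 = 2

Row-reduce the augmented matrix:
R1 ← R1 / (-11).
R2 ← R2 + 6·R1.
R3 ← R3 + 18·R1.
R4 ← R4 + 16·R1.
R2 ← R2 / (-243/11).
R1 ← R1 − 20/11·R2.
R3 ← R3 − 569/11·R2.
R4 ← R4 − 243/11·R2.
R3 ← R3 / (-974/243).
R1 ← R1 − 61/243·R3.
R2 ← R2 + 70/243·R3.
R4 reduces to 0 = 0, so the extra equation is consistent.
Reading off the reduced rows gives x_1 = -1, x_2 = -6, x_3 = 2.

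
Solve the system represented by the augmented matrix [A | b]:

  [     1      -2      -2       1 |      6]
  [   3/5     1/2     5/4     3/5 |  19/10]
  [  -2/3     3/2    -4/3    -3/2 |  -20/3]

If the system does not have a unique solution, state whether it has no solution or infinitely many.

infinitely many solutions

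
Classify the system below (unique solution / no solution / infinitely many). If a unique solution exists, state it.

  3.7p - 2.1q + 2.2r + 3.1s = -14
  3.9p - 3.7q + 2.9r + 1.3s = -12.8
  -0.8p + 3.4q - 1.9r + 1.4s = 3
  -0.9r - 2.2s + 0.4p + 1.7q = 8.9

Row-reduce the augmented matrix:
R1 ← R1 / (37/10).
R2 ← R2 − 39/10·R1.
R3 ← R3 + 4/5·R1.
R4 ← R4 − 2/5·R1.
R2 ← R2 / (-55/37).
R1 ← R1 + 21/37·R2.
R3 ← R3 − 109/37·R2.
R4 ← R4 − 713/370·R2.
R3 ← R3 / (-3/11).
R1 ← R1 − 41/110·R3.
R2 ← R2 + 43/110·R3.
R4 ← R4 + 423/1100·R3.
R4 ← R4 / (-6267/2500).
R1 ← R1 + 683/750·R4.
R2 ← R2 − 2959/750·R4.
R3 ← R3 − 503/75·R4.
Reading off the reduced rows gives p = -2, q = 5, r = 6, s = -3.

p = -2, q = 5, r = 6, s = -3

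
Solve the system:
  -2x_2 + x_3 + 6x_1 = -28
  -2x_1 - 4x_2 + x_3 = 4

Row-reduce:
R1 ← R1 / (6).
R2 ← R2 + 2·R1.
R2 ← R2 / (-14/3).
R1 ← R1 + 1/3·R2.
Rank is 2 with 3 unknowns, leaving x_3 free.

infinitely many solutions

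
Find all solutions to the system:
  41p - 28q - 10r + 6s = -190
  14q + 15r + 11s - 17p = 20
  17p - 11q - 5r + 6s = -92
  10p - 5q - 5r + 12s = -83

Row-reduce:
R1 ← R1 / (41).
R2 ← R2 + 17·R1.
R3 ← R3 − 17·R1.
R4 ← R4 − 10·R1.
R2 ← R2 / (98/41).
R1 ← R1 + 28/41·R2.
R3 ← R3 − 25/41·R2.
R4 ← R4 − 75/41·R2.
R3 ← R3 / (-355/98).
R1 ← R1 − 20/7·R3.
R2 ← R2 − 445/98·R3.
R4 ← R4 + 1065/98·R3.
Row 4 reduces to 0 = 3, a contradiction. The system is inconsistent.

no solution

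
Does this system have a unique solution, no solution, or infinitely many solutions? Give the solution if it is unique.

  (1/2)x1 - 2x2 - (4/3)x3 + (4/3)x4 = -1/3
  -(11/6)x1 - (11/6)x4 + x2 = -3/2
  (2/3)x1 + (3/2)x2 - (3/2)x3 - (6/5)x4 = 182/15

infinitely many solutions

Row-reduce:
R1 ← R1 / (1/2).
R2 ← R2 + 11/6·R1.
R3 ← R3 − 2/3·R1.
R2 ← R2 / (-19/3).
R1 ← R1 + 4·R2.
R3 ← R3 − 25/6·R2.
R3 ← R3 / (-335/114).
R1 ← R1 − 8/19·R3.
R2 ← R2 − 44/57·R3.
Rank is 3 with 4 unknowns, leaving x4 free.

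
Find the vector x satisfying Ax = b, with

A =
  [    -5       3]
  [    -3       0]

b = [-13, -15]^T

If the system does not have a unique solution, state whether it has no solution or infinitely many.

x_1 = 5, x_2 = 4

Row-reduce the augmented matrix:
R1 ← R1 / (-5).
R2 ← R2 + 3·R1.
R2 ← R2 / (-9/5).
R1 ← R1 + 3/5·R2.
Reading off the reduced rows gives x_1 = 5, x_2 = 4.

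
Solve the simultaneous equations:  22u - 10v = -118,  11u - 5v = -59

Row-reduce:
R1 ← R1 / (22).
R2 ← R2 − 11·R1.
Rank is 1 with 2 unknowns, leaving v free.

infinitely many solutions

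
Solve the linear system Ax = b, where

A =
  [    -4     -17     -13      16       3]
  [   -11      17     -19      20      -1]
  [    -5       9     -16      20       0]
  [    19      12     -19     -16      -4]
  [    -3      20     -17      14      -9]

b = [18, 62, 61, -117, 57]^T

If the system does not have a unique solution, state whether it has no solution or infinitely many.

Row-reduce the augmented matrix:
R1 ← R1 / (-4).
R2 ← R2 + 11·R1.
R3 ← R3 + 5·R1.
R4 ← R4 − 19·R1.
R5 ← R5 + 3·R1.
R2 ← R2 / (255/4).
R1 ← R1 − 17/4·R2.
R3 ← R3 − 121/4·R2.
R4 ← R4 + 275/4·R2.
R5 ← R5 − 131/4·R2.
R3 ← R3 / (-1963/255).
R1 ← R1 − 32/15·R3.
R2 ← R2 − 67/255·R3.
R4 ← R4 + 3197/51·R3.
R5 ← R5 + 4043/255·R3.
R4 ← R4 / (-115068/1963).
R1 ← R1 − 1484/1963·R4.
R2 ← R2 − 24/1963·R4.
R3 ← R3 + 2904/1963·R4.
R5 ← R5 + 1378/151·R4.
R5 ← R5 / (-405439/57534).
R1 ← R1 + 569/28767·R5.
R2 ← R2 + 1192/9589·R5.
R3 ← R3 − 397/9589·R5.
R4 ← R4 − 9679/115068·R5.
Reading off the reduced rows gives x_1 = 0, x_2 = 1, x_3 = 3, x_4 = 5, x_5 = -2.

x_1 = 0, x_2 = 1, x_3 = 3, x_4 = 5, x_5 = -2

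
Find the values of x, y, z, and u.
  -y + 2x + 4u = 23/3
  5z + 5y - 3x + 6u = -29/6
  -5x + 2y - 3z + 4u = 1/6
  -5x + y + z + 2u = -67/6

x = 5/2, y = 4/3, z = -2, u = 1

Row-reduce the augmented matrix:
R1 ← R1 / (2).
R2 ← R2 + 3·R1.
R3 ← R3 + 5·R1.
R4 ← R4 + 5·R1.
R2 ← R2 / (7/2).
R1 ← R1 + 1/2·R2.
R3 ← R3 + 1/2·R2.
R4 ← R4 + 3/2·R2.
R3 ← R3 / (-16/7).
R1 ← R1 − 5/7·R3.
R2 ← R2 − 10/7·R3.
R4 ← R4 − 22/7·R3.
R4 ← R4 / (155/4).
R1 ← R1 − 69/8·R4.
R2 ← R2 − 53/4·R4.
R3 ← R3 + 55/8·R4.
Reading off the reduced rows gives x = 5/2, y = 4/3, z = -2, u = 1.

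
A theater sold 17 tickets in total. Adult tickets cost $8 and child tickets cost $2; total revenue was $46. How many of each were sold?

adult tickets: 2, child tickets: 15

Let a = adult tickets, c = child tickets.
  a + c = 17
  8a + 2c = 46
From equation 1: a = 17 − c.
Substitute into equation 2 and solve: c = 15.
Then a = 2.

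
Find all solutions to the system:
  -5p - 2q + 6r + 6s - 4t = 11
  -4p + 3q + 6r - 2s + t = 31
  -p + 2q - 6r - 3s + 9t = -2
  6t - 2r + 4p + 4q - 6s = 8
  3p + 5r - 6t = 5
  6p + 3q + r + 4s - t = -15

no solution

Row-reduce:
R1 ← R1 / (-5).
R2 ← R2 + 4·R1.
R3 ← R3 + 1·R1.
R4 ← R4 − 4·R1.
R5 ← R5 − 3·R1.
R6 ← R6 − 6·R1.
R2 ← R2 / (23/5).
R1 ← R1 − 2/5·R2.
R3 ← R3 − 12/5·R2.
R4 ← R4 − 12/5·R2.
R5 ← R5 + 6/5·R2.
R6 ← R6 − 3/5·R2.
R3 ← R3 / (-180/23).
R1 ← R1 + 30/23·R3.
R2 ← R2 − 6/23·R3.
R4 ← R4 − 50/23·R3.
R5 ← R5 − 205/23·R3.
R6 ← R6 − 185/23·R3.
R4 ← R4 / (13/6).
R1 ← R1 + 1/2·R4.
R2 ← R2 + 3/2·R4.
R3 ← R3 − 1/12·R4.
R5 ← R5 − 13/12·R4.
R6 ← R6 − 137/12·R4.
Swap R5 and R6.
R5 ← R5 / (-502/39).
R1 ← R1 + 8/39·R5.
R2 ← R2 − 119/39·R5.
R3 ← R3 + 14/13·R5.
R4 ← R4 − 49/39·R5.
Row 6 reduces to 0 = -1, a contradiction. The system is inconsistent.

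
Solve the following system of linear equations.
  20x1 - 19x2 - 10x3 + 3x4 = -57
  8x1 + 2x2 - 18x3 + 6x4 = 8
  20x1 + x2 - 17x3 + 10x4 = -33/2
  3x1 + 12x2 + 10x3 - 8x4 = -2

x1 = -2, x2 = 3/2, x3 = -1, x4 = 1/2

Row-reduce the augmented matrix:
R1 ← R1 / (20).
R2 ← R2 − 8·R1.
R3 ← R3 − 20·R1.
R4 ← R4 − 3·R1.
R2 ← R2 / (48/5).
R1 ← R1 + 19/20·R2.
R3 ← R3 − 20·R2.
R4 ← R4 − 297/20·R2.
R3 ← R3 / (133/6).
R1 ← R1 + 181/96·R3.
R2 ← R2 + 35/24·R3.
R4 ← R4 − 1061/32·R3.
R4 ← R4 / (-24233/2128).
R1 ← R1 − 787/2128·R4.
R2 ← R2 − 23/76·R4.
R3 ← R3 + 18/133·R4.
Reading off the reduced rows gives x1 = -2, x2 = 3/2, x3 = -1, x4 = 1/2.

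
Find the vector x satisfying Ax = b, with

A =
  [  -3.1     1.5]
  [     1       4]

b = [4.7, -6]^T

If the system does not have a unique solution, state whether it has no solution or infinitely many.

Row-reduce the augmented matrix:
R1 ← R1 / (-31/10).
R2 ← R2 − 1·R1.
R2 ← R2 / (139/31).
R1 ← R1 + 15/31·R2.
Reading off the reduced rows gives x_1 = -2, x_2 = -1.

x_1 = -2, x_2 = -1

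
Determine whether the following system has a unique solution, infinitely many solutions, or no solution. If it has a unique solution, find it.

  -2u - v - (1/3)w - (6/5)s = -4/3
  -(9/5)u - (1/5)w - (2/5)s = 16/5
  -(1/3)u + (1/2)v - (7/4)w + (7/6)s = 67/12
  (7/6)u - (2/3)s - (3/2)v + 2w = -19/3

u = -3, v = 1, w = 1, s = 5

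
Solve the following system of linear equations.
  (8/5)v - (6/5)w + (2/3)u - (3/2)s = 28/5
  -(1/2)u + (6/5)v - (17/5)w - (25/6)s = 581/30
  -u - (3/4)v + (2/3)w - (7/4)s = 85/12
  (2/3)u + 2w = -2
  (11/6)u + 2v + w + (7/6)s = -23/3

Row-reduce:
R1 ← R1 / (2/3).
R2 ← R2 + 1/2·R1.
R3 ← R3 + 1·R1.
R4 ← R4 − 2/3·R1.
R5 ← R5 − 11/6·R1.
R2 ← R2 / (12/5).
R1 ← R1 − 12/5·R2.
R3 ← R3 − 33/20·R2.
R4 ← R4 + 8/5·R2.
R5 ← R5 + 12/5·R2.
R3 ← R3 / (175/96).
R1 ← R1 − 5/2·R3.
R2 ← R2 + 43/24·R3.
R4 ← R4 − 1/3·R3.
R4 ← R4 / (-6179/3150).
R1 ← R1 − 743/210·R4.
R2 ← R2 + 4033/1575·R4.
R3 ← R3 + 139/700·R4.
Row 5 reduces to 0 = 1/2, a contradiction. The system is inconsistent.

no solution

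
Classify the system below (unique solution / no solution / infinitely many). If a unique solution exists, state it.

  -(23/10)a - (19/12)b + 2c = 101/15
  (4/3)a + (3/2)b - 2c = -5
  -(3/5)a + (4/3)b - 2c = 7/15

no solution

Row-reduce:
R1 ← R1 / (-23/10).
R2 ← R2 − 4/3·R1.
R3 ← R3 + 3/5·R1.
R2 ← R2 / (241/414).
R1 ← R1 − 95/138·R2.
R3 ← R3 − 241/138·R2.
Row 3 reduces to 0 = 2, a contradiction. The system is inconsistent.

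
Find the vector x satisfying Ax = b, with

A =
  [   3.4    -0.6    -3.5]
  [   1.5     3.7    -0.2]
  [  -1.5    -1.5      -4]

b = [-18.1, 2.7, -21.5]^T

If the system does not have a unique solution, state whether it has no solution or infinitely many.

x_1 = 0, x_2 = 1, x_3 = 5

Row-reduce the augmented matrix:
R1 ← R1 / (17/5).
R2 ← R2 − 3/2·R1.
R3 ← R3 + 3/2·R1.
R2 ← R2 / (337/85).
R1 ← R1 + 3/17·R2.
R3 ← R3 + 30/17·R2.
R3 ← R3 / (-6667/1348).
R1 ← R1 + 1307/1348·R3.
R2 ← R2 − 457/1348·R3.
Reading off the reduced rows gives x_1 = 0, x_2 = 1, x_3 = 5.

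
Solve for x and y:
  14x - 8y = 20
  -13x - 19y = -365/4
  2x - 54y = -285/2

x = 3, y = 11/4

Row-reduce the augmented matrix:
R1 ← R1 / (14).
R2 ← R2 + 13·R1.
R3 ← R3 − 2·R1.
R2 ← R2 / (-185/7).
R1 ← R1 + 4/7·R2.
R3 ← R3 + 370/7·R2.
R3 reduces to 0 = 0, so the extra equation is consistent.
Reading off the reduced rows gives x = 3, y = 11/4.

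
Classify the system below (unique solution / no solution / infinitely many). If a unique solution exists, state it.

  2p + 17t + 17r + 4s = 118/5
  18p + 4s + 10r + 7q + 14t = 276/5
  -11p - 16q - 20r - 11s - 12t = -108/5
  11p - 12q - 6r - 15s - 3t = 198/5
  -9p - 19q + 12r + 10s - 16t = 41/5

p = 3, q = -2, r = 0, s = 1, t = 4/5

Row-reduce the augmented matrix:
R1 ← R1 / (2).
R2 ← R2 − 18·R1.
R3 ← R3 + 11·R1.
R4 ← R4 − 11·R1.
R5 ← R5 + 9·R1.
R2 ← R2 / (7).
R3 ← R3 + 16·R2.
R4 ← R4 + 12·R2.
R5 ← R5 + 19·R2.
R3 ← R3 / (-3547/14).
R1 ← R1 − 17/2·R3.
R2 ← R2 + 143/7·R3.
R4 ← R4 + 4825/14·R3.
R5 ← R5 + 4195/14·R3.
R4 ← R4 / (-25978/3547).
R1 ← R1 + 301/3547·R4.
R2 ← R2 − 1558/3547·R4.
R3 ← R3 − 870/3547·R4.
R5 ← R5 − 51923/3547·R4.
R5 ← R5 / (-1671039/25978).
R1 ← R1 − 18993/25978·R5.
R2 ← R2 + 21019/12989·R5.
R3 ← R3 − 6254/12989·R5.
R4 ← R4 − 47751/25978·R5.
Reading off the reduced rows gives p = 3, q = -2, r = 0, s = 1, t = 4/5.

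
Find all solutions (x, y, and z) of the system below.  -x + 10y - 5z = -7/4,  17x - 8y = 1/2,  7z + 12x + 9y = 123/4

x = 1/2, y = 1, z = 9/4

Row-reduce the augmented matrix:
R1 ← R1 / (-1).
R2 ← R2 − 17·R1.
R3 ← R3 − 12·R1.
R2 ← R2 / (162).
R1 ← R1 + 10·R2.
R3 ← R3 − 129·R2.
R3 ← R3 / (793/54).
R1 ← R1 + 20/81·R3.
R2 ← R2 + 85/162·R3.
Reading off the reduced rows gives x = 1/2, y = 1, z = 9/4.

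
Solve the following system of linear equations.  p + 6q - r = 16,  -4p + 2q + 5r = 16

Row-reduce:
R2 ← R2 + 4·R1.
R2 ← R2 / (26).
R1 ← R1 − 6·R2.
Rank is 2 with 3 unknowns, leaving r free.

infinitely many solutions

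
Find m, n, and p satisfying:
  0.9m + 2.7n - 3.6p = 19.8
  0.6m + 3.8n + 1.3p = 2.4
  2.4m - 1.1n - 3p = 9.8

m = 0, n = 2, p = -4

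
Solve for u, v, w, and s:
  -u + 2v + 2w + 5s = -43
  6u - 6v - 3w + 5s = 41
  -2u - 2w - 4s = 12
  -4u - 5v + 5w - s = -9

Row-reduce the augmented matrix:
R1 ← R1 / (-1).
R2 ← R2 − 6·R1.
R3 ← R3 + 2·R1.
R4 ← R4 + 4·R1.
R2 ← R2 / (6).
R1 ← R1 + 2·R2.
R3 ← R3 + 4·R2.
R4 ← R4 + 13·R2.
Swap R3 and R4.
R3 ← R3 / (33/2).
R1 ← R1 − 1·R3.
R2 ← R2 − 3/2·R3.
R4 ← R4 / (28/3).
R1 ← R1 − 331/99·R4.
R2 ← R2 − 28/33·R4.
R3 ← R3 − 329/99·R4.
Reading off the reduced rows gives u = 6, v = -4, w = -2, s = -5.

u = 6, v = -4, w = -2, s = -5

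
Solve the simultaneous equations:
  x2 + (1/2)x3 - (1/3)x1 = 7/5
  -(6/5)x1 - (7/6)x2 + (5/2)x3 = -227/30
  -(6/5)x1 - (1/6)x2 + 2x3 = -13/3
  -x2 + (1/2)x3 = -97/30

x1 = 1/2, x2 = 12/5, x3 = -5/3

Row-reduce the augmented matrix:
R1 ← R1 / (-1/3).
R2 ← R2 + 6/5·R1.
R3 ← R3 + 6/5·R1.
R2 ← R2 / (-143/30).
R1 ← R1 + 3·R2.
R3 ← R3 + 113/30·R2.
R4 ← R4 + 1·R2.
R3 ← R3 / (-101/286).
R1 ← R1 + 555/286·R3.
R2 ← R2 + 21/143·R3.
R4 ← R4 − 101/286·R3.
R4 reduces to 0 = 0, so the extra equation is consistent.
Reading off the reduced rows gives x1 = 1/2, x2 = 12/5, x3 = -5/3.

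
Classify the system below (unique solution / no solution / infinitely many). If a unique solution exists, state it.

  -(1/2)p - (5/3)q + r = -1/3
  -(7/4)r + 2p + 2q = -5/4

infinitely many solutions

Row-reduce:
R1 ← R1 / (-1/2).
R2 ← R2 − 2·R1.
R2 ← R2 / (-14/3).
R1 ← R1 − 10/3·R2.
Rank is 2 with 3 unknowns, leaving r free.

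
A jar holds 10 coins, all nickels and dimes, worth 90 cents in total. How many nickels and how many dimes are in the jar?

Let n = nickels, d = dimes.
  n + d = 10
  5n + 10d = 90
Row-reduce the augmented matrix:
R2 ← R2 − 5·R1.
R2 ← R2 / (5).
R1 ← R1 − 1·R2.
Reading off the reduced rows gives n = 2, d = 8.

nickels: 2, dimes: 8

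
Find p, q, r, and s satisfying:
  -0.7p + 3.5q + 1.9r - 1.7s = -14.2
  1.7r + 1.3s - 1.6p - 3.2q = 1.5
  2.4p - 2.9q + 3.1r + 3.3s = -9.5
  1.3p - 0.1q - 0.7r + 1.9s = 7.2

Row-reduce the augmented matrix:
R1 ← R1 / (-7/10).
R2 ← R2 + 8/5·R1.
R3 ← R3 − 12/5·R1.
R4 ← R4 − 13/10·R1.
R2 ← R2 / (-56/5).
R1 ← R1 + 5·R2.
R3 ← R3 − 91/10·R2.
R4 ← R4 − 32/5·R2.
R3 ← R3 / (8363/1120).
R1 ← R1 + 1203/784·R3.
R2 ← R2 − 185/784·R3.
R4 ← R4 − 323/245·R3.
R4 ← R4 / (412319/292705).
R1 ← R1 − 26914/58541·R4.
R2 ← R2 + 30222/58541·R4.
R3 ← R3 − 1887/8363·R4.
Reading off the reduced rows gives p = -3, q = 0, r = -5, s = 4.

p = -3, q = 0, r = -5, s = 4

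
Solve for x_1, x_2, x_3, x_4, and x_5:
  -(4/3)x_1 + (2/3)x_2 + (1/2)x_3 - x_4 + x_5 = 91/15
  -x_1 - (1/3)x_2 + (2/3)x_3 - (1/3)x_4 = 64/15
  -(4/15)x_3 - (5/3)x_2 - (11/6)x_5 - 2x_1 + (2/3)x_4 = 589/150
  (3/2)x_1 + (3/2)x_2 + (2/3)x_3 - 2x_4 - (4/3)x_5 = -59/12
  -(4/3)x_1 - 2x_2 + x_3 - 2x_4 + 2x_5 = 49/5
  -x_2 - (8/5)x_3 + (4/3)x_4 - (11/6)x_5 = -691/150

x_1 = -3, x_2 = -1/2, x_3 = 7/5, x_4 = -1/2, x_5 = 6/5

Row-reduce the augmented matrix:
R1 ← R1 / (-4/3).
R2 ← R2 + 1·R1.
R3 ← R3 + 2·R1.
R4 ← R4 − 3/2·R1.
R5 ← R5 + 4/3·R1.
R2 ← R2 / (-5/6).
R1 ← R1 + 1/2·R2.
R3 ← R3 + 8/3·R2.
R4 ← R4 − 9/4·R2.
R5 ← R5 + 8/3·R2.
R6 ← R6 + 1·R2.
R3 ← R3 / (-39/20).
R1 ← R1 + 11/20·R3.
R2 ← R2 + 7/20·R3.
R4 ← R4 − 121/60·R3.
R5 ← R5 + 13/30·R3.
R6 ← R6 + 39/20·R3.
R4 ← R4 / (-799/702).
R1 ← R1 − 31/117·R4.
R2 ← R2 + 76/117·R4.
R3 ← R3 + 50/117·R4.
R5 ← R5 + 68/27·R4.
R5 ← R5 / (2511/235).
R1 ← R1 + 6243/7990·R5.
R2 ← R2 − 4623/1598·R5.
R3 ← R3 − 1342/799·R5.
R4 ← R4 − 11227/3995·R5.
R6 reduces to 0 = 0, so the extra equation is consistent.
Reading off the reduced rows gives x_1 = -3, x_2 = -1/2, x_3 = 7/5, x_4 = -1/2, x_5 = 6/5.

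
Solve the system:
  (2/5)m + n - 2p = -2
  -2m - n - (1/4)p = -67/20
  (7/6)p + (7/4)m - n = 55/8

Row-reduce the augmented matrix:
R1 ← R1 / (2/5).
R2 ← R2 + 2·R1.
R3 ← R3 − 7/4·R1.
R2 ← R2 / (4).
R1 ← R1 − 5/2·R2.
R3 ← R3 + 43/8·R2.
R3 ← R3 / (-1481/384).
R1 ← R1 − 45/32·R3.
R2 ← R2 + 41/16·R3.
Reading off the reduced rows gives m = 5/2, n = -9/5, p = 3/5.

m = 5/2, n = -9/5, p = 3/5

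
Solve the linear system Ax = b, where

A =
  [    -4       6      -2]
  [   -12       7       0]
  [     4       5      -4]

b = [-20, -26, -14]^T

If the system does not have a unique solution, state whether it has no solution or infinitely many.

infinitely many solutions

Row-reduce:
R1 ← R1 / (-4).
R2 ← R2 + 12·R1.
R3 ← R3 − 4·R1.
R2 ← R2 / (-11).
R1 ← R1 + 3/2·R2.
R3 ← R3 − 11·R2.
Rank is 2 with 3 unknowns, leaving x_3 free.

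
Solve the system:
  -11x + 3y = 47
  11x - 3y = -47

infinitely many solutions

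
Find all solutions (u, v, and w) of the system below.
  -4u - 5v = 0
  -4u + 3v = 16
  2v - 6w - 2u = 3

Row-reduce the augmented matrix:
R1 ← R1 / (-4).
R2 ← R2 + 4·R1.
R3 ← R3 + 2·R1.
R2 ← R2 / (8).
R1 ← R1 − 5/4·R2.
R3 ← R3 − 9/2·R2.
R3 ← R3 / (-6).
Reading off the reduced rows gives u = -5/2, v = 2, w = 1.

u = -5/2, v = 2, w = 1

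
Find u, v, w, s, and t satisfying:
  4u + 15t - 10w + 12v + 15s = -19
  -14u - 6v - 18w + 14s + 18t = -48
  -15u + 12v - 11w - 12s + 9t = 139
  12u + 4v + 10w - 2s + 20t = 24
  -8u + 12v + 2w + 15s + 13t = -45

Row-reduce the augmented matrix:
R1 ← R1 / (4).
R2 ← R2 + 14·R1.
R3 ← R3 + 15·R1.
R4 ← R4 − 12·R1.
R5 ← R5 + 8·R1.
R2 ← R2 / (36).
R1 ← R1 − 3·R2.
R3 ← R3 − 57·R2.
R4 ← R4 + 32·R2.
R5 ← R5 − 36·R2.
R3 ← R3 / (425/12).
R1 ← R1 − 23/12·R3.
R2 ← R2 + 53/36·R3.
R4 ← R4 + 64/9·R3.
R5 ← R5 − 35·R3.
R4 ← R4 / (-37/255).
R1 ← R1 − 257/170·R4.
R2 ← R2 + 176/255·R4.
R3 ← R3 + 293/170·R4.
R5 ← R5 − 660/17·R4.
R5 ← R5 / (1406978/185).
R1 ← R1 − 54726/185·R5.
R2 ← R2 + 24947/185·R5.
R3 ← R3 + 62553/185·R5.
R4 ← R4 + 36153/185·R5.
Reading off the reduced rows gives u = 0, v = 3, w = -2, s = -6, t = 1.

u = 0, v = 3, w = -2, s = -6, t = 1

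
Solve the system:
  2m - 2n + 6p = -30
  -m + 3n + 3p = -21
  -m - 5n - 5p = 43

m = -3, n = -3, p = -5

Row-reduce the augmented matrix:
R1 ← R1 / (2).
R2 ← R2 + 1·R1.
R3 ← R3 + 1·R1.
R2 ← R2 / (2).
R1 ← R1 + 1·R2.
R3 ← R3 + 6·R2.
R3 ← R3 / (16).
R1 ← R1 − 6·R3.
R2 ← R2 − 3·R3.
Reading off the reduced rows gives m = -3, n = -3, p = -5.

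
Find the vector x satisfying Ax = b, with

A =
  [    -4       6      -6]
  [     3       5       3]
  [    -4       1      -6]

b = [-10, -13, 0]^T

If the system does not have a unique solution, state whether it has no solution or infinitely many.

x_1 = -2, x_2 = -2, x_3 = 1

Row-reduce the augmented matrix:
R1 ← R1 / (-4).
R2 ← R2 − 3·R1.
R3 ← R3 + 4·R1.
R2 ← R2 / (19/2).
R1 ← R1 + 3/2·R2.
R3 ← R3 + 5·R2.
R3 ← R3 / (-15/19).
R1 ← R1 − 24/19·R3.
R2 ← R2 + 3/19·R3.
Reading off the reduced rows gives x_1 = -2, x_2 = -2, x_3 = 1.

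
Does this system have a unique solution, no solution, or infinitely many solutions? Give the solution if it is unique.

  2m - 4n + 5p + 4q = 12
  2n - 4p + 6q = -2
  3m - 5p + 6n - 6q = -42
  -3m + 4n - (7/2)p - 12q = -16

infinitely many solutions

Row-reduce:
R1 ← R1 / (2).
R3 ← R3 − 3·R1.
R4 ← R4 + 3·R1.
R2 ← R2 / (2).
R1 ← R1 + 2·R2.
R3 ← R3 − 12·R2.
R4 ← R4 + 2·R2.
R3 ← R3 / (23/2).
R1 ← R1 + 3/2·R3.
R2 ← R2 + 2·R3.
Rank is 3 with 4 unknowns, leaving q free.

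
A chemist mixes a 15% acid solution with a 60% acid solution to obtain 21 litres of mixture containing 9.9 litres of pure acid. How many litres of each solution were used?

Let a = litres of solution A, b = litres of solution B.
  a + b = 21
  (3/20)a + (3/5)b = 99/10
From equation 1: a = 21 − b.
Substitute into equation 2 and solve: b = 15.
Then a = 6.

litres of solution A: 6, litres of solution B: 15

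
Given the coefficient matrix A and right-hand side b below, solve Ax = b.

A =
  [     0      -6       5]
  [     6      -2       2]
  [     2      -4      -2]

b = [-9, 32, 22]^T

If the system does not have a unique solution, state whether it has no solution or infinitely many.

Row-reduce the augmented matrix:
Swap R1 and R2.
R1 ← R1 / (6).
R3 ← R3 − 2·R1.
R2 ← R2 / (-6).
R1 ← R1 + 1/3·R2.
R3 ← R3 + 10/3·R2.
R3 ← R3 / (-49/9).
R1 ← R1 − 1/18·R3.
R2 ← R2 + 5/6·R3.
Reading off the reduced rows gives x_1 = 6, x_2 = -1, x_3 = -3.

x_1 = 6, x_2 = -1, x_3 = -3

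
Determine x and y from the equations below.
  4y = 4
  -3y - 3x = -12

Row-reduce the augmented matrix:
Swap R1 and R2.
R1 ← R1 / (-3).
R2 ← R2 / (4).
R1 ← R1 − 1·R2.
Reading off the reduced rows gives x = 3, y = 1.

x = 3, y = 1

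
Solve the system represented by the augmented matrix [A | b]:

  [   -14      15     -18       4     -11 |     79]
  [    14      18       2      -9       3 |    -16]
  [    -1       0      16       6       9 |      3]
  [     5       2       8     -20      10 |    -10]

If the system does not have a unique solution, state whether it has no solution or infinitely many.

infinitely many solutions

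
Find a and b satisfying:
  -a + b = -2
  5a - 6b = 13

Row-reduce the augmented matrix:
R1 ← R1 / (-1).
R2 ← R2 − 5·R1.
R2 ← R2 / (-1).
R1 ← R1 + 1·R2.
Reading off the reduced rows gives a = -1, b = -3.

a = -1, b = -3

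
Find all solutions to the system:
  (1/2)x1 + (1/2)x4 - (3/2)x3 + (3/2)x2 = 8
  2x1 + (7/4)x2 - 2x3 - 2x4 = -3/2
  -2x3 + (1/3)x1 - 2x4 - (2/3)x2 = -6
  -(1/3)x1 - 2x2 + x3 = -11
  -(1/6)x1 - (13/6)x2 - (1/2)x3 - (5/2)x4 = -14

x1 = -6, x2 = 6, x3 = -1, x4 = 1

Row-reduce the augmented matrix:
R1 ← R1 / (1/2).
R2 ← R2 − 2·R1.
R3 ← R3 − 1/3·R1.
R4 ← R4 + 1/3·R1.
R5 ← R5 + 1/6·R1.
R2 ← R2 / (-17/4).
R1 ← R1 − 3·R2.
R3 ← R3 + 5/3·R2.
R4 ← R4 + 1·R2.
R5 ← R5 + 5/3·R2.
R3 ← R3 / (-131/51).
R1 ← R1 + 3/17·R3.
R2 ← R2 + 16/17·R3.
R4 ← R4 + 16/17·R3.
R5 ← R5 + 131/51·R3.
R4 ← R4 / (611/393).
R1 ← R1 + 232/131·R4.
R2 ← R2 − 160/131·R4.
R3 ← R3 − 39/131·R4.
R5 reduces to 0 = 0, so the extra equation is consistent.
Reading off the reduced rows gives x1 = -6, x2 = 6, x3 = -1, x4 = 1.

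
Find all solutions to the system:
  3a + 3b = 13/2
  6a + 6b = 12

Row-reduce:
R1 ← R1 / (3).
R2 ← R2 − 6·R1.
Row 2 reduces to 0 = -1, a contradiction. The system is inconsistent.

no solution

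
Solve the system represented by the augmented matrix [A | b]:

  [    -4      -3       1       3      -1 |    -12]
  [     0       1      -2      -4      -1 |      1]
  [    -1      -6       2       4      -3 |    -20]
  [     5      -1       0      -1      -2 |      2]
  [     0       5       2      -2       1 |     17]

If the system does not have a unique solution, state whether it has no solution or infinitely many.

x_1 = 1, x_2 = 6, x_3 = -2, x_4 = 3, x_5 = -3

Row-reduce the augmented matrix:
R1 ← R1 / (-4).
R3 ← R3 + 1·R1.
R4 ← R4 − 5·R1.
R1 ← R1 − 3/4·R2.
R3 ← R3 + 21/4·R2.
R4 ← R4 + 19/4·R2.
R5 ← R5 − 5·R2.
R3 ← R3 / (-35/4).
R1 ← R1 − 5/4·R3.
R2 ← R2 + 2·R3.
R4 ← R4 + 33/4·R3.
R5 ← R5 − 12·R3.
R4 ← R4 / (17/35).
R1 ← R1 + 2/7·R4.
R2 ← R2 − 2/35·R4.
R3 ← R3 − 71/35·R4.
R5 ← R5 + 222/35·R4.
R5 ← R5 / (-186/17).
R1 ← R1 + 7/17·R5.
R2 ← R2 − 15/17·R5.
R3 ← R3 − 48/17·R5.
R4 ← R4 + 16/17·R5.
Reading off the reduced rows gives x_1 = 1, x_2 = 6, x_3 = -2, x_4 = 3, x_5 = -3.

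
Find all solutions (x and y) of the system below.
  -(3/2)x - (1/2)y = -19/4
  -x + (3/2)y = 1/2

x = 5/2, y = 2

From equation 2: x = -1/2 + 3/2·y.
Substitute into equation 1 and solve: y = 2.
Then x = 5/2.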